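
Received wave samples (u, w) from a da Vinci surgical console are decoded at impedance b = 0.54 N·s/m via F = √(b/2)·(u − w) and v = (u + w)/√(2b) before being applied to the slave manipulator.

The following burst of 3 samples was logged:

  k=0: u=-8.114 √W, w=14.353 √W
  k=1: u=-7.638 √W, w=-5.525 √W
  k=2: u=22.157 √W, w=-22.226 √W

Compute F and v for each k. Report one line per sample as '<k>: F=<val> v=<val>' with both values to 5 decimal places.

k=0: u−w=-22.46700, u+w=6.23900; √(b/2)=0.51962, √(2b)=1.03923; F=0.51962×(-22.467)=-11.67420, v=6.23900/1.03923=6.00348
k=1: u−w=-2.11300, u+w=-13.16300; √(b/2)=0.51962, √(2b)=1.03923; F=0.51962×(-2.113)=-1.09795, v=-13.16300/1.03923=-12.66610
k=2: u−w=44.38300, u+w=-0.06900; √(b/2)=0.51962, √(2b)=1.03923; F=0.51962×44.383=23.06208, v=-0.06900/1.03923=-0.06640

0: F=-11.67420 v=6.00348
1: F=-1.09795 v=-12.66610
2: F=23.06208 v=-0.06640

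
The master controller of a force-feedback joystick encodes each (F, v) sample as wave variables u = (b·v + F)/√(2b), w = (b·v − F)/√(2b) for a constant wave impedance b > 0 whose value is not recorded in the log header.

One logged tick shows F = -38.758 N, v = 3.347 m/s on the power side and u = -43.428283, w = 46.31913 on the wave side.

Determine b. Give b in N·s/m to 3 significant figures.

u + w = 2.890847;  u + w = √(2b)·v, so √(2b) = 2.890847/3.347 = 0.863713.
b = (√(2b))²/2 = 0.746000/2 = 0.373000.
(Check via u − w = 2F/√(2b): u − w = -89.747413, 2F/√(2b) = -89.747417.)

b = 0.373 N·s/m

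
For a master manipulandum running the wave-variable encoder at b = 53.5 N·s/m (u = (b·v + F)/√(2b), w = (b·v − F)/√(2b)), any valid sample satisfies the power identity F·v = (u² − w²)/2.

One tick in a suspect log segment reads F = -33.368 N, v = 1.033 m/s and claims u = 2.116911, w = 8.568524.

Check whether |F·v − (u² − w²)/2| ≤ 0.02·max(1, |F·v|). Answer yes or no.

yes

F·v = (-33.368)×1.033 = -34.469144 W.
(u² − w²)/2 = (4.481312 − 73.419604)/2 = -34.469146 W.
|Δ| = 0.000002;  2% of max(1, |F·v|) = 0.689383.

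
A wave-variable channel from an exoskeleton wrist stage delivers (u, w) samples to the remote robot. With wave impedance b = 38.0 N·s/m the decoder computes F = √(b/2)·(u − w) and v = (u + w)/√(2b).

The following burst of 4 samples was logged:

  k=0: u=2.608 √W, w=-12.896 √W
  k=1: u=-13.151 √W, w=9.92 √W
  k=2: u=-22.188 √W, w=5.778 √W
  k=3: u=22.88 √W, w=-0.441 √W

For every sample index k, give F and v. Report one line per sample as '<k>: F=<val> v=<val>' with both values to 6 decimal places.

0: F=67.580369 v=-1.180115
1: F=-100.564158 v=-0.370621
2: F=-121.900968 v=-1.882356
3: F=101.653882 v=2.573930

k=0: u−w=15.504000, u+w=-10.288000; √(b/2)=4.358899, √(2b)=8.717798; F=4.358899×15.504=67.580369, v=-10.288000/8.717798=-1.180115
k=1: u−w=-23.071000, u+w=-3.231000; √(b/2)=4.358899, √(2b)=8.717798; F=4.358899×(-23.071)=-100.564158, v=-3.231000/8.717798=-0.370621
k=2: u−w=-27.966000, u+w=-16.410000; √(b/2)=4.358899, √(2b)=8.717798; F=4.358899×(-27.966)=-121.900968, v=-16.410000/8.717798=-1.882356
k=3: u−w=23.321000, u+w=22.439000; √(b/2)=4.358899, √(2b)=8.717798; F=4.358899×23.321=101.653882, v=22.439000/8.717798=2.573930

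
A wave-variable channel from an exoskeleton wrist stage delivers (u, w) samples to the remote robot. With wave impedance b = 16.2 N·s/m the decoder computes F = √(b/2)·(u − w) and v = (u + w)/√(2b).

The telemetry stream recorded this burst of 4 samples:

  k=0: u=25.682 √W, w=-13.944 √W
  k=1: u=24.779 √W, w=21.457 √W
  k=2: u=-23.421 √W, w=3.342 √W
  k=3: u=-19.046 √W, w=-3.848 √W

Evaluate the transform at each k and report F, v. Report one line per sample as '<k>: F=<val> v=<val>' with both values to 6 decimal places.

k=0: u−w=39.626000, u+w=11.738000; √(b/2)=2.846050, √(2b)=5.692100; F=2.846050×39.626=112.777573, v=11.738000/5.692100=2.062156
k=1: u−w=3.322000, u+w=46.236000; √(b/2)=2.846050, √(2b)=5.692100; F=2.846050×3.322=9.454578, v=46.236000/5.692100=8.122837
k=2: u−w=-26.763000, u+w=-20.079000; √(b/2)=2.846050, √(2b)=5.692100; F=2.846050×(-26.763)=-76.168833, v=-20.079000/5.692100=-3.527521
k=3: u−w=-15.198000, u+w=-22.894000; √(b/2)=2.846050, √(2b)=5.692100; F=2.846050×(-15.198)=-43.254266, v=-22.894000/5.692100=-4.022066

0: F=112.777573 v=2.062156
1: F=9.454578 v=8.122837
2: F=-76.168833 v=-3.527521
3: F=-43.254266 v=-4.022066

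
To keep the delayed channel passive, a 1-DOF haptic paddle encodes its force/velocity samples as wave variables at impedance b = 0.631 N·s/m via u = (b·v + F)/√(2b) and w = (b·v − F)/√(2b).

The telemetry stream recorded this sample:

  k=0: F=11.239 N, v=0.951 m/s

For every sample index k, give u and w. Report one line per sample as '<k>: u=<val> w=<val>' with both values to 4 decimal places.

0: u=10.5387 w=-9.4704

k=0: b·v=0.631×0.951=0.6001; √(2b)=1.1234; u=(0.6001+11.239)/1.1234=10.5387, w=(0.6001−11.239)/1.1234=-9.4704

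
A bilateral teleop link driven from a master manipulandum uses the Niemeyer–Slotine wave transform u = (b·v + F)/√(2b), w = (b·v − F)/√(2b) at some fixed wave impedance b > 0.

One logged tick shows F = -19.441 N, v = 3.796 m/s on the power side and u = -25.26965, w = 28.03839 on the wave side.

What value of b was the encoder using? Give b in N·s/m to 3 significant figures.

u + w = 2.76874;  u + w = √(2b)·v, so √(2b) = 2.76874/3.796 = 0.72938.
b = (√(2b))²/2 = 0.53200/2 = 0.26600.
(Check via u − w = 2F/√(2b): u − w = -53.30804, 2F/√(2b) = -53.30803.)

b = 0.266 N·s/m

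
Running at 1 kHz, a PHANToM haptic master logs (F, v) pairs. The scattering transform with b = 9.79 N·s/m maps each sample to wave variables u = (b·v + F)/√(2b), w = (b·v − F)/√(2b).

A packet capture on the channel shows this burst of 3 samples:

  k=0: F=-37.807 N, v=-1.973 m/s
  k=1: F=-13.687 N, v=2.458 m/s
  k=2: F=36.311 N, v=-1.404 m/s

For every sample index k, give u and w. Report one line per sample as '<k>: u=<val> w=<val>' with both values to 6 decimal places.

0: u=-12.909284 w=4.178898
1: u=2.345081 w=8.531395
2: u=5.099706 w=-11.312307

k=0: b·v=9.79×(-1.973)=-19.315670; √(2b)=4.424929; u=(-19.315670+(-37.807))/4.424929=-12.909284, w=(-19.315670−(-37.807))/4.424929=4.178898
k=1: b·v=9.79×2.458=24.063820; √(2b)=4.424929; u=(24.063820+(-13.687))/4.424929=2.345081, w=(24.063820−(-13.687))/4.424929=8.531395
k=2: b·v=9.79×(-1.404)=-13.745160; √(2b)=4.424929; u=(-13.745160+36.311)/4.424929=5.099706, w=(-13.745160−36.311)/4.424929=-11.312307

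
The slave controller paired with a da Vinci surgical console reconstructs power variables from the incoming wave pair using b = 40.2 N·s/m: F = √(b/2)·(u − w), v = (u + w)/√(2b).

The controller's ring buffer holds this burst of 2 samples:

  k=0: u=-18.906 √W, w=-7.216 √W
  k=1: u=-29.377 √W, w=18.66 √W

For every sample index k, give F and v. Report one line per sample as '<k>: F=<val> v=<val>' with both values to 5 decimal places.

k=0: u−w=-11.69000, u+w=-26.12200; √(b/2)=4.48330, √(2b)=8.96660; F=4.48330×(-11.69)=-52.40980, v=-26.12200/8.96660=-2.91325
k=1: u−w=-48.03700, u+w=-10.71700; √(b/2)=4.48330, √(2b)=8.96660; F=4.48330×(-48.037)=-215.36440, v=-10.71700/8.96660=-1.19521

0: F=-52.40980 v=-2.91325
1: F=-215.36440 v=-1.19521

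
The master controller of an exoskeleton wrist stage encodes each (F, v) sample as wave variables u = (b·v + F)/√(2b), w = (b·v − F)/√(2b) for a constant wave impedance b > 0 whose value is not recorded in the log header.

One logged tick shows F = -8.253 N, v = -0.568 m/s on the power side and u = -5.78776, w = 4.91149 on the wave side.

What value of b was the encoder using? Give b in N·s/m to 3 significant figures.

b = 1.19 N·s/m

u + w = -0.8763;  u + w = √(2b)·v, so √(2b) = -0.8763/(-0.568) = 1.5427.
b = (√(2b))²/2 = 2.3800/2 = 1.1900.
(Check via u − w = 2F/√(2b): u − w = -10.6992, 2F/√(2b) = -10.6992.)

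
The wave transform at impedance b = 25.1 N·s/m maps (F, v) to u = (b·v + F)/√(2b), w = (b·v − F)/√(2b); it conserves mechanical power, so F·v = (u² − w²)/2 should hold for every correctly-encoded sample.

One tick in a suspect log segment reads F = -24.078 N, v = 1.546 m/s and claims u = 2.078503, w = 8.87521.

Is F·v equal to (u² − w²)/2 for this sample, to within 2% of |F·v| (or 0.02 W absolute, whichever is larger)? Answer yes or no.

yes

F·v = (-24.078)×1.546 = -37.224588 W.
(u² − w²)/2 = (4.320175 − 78.769353)/2 = -37.224589 W.
|Δ| = 0.000001;  2% of max(1, |F·v|) = 0.744492.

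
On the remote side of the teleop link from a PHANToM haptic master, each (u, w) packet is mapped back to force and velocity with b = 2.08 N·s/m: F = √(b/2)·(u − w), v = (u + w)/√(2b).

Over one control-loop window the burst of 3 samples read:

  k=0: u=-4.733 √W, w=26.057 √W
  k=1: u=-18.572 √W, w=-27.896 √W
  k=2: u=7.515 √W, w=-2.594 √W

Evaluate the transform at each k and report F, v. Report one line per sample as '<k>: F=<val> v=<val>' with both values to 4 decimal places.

k=0: u−w=-30.7900, u+w=21.3240; √(b/2)=1.0198, √(2b)=2.0396; F=1.0198×(-30.79)=-31.3998, v=21.3240/2.0396=10.4550
k=1: u−w=9.3240, u+w=-46.4680; √(b/2)=1.0198, √(2b)=2.0396; F=1.0198×9.324=9.5087, v=-46.4680/2.0396=-22.7828
k=2: u−w=10.1090, u+w=4.9210; √(b/2)=1.0198, √(2b)=2.0396; F=1.0198×10.109=10.3092, v=4.9210/2.0396=2.4127

0: F=-31.3998 v=10.4550
1: F=9.5087 v=-22.7828
2: F=10.3092 v=2.4127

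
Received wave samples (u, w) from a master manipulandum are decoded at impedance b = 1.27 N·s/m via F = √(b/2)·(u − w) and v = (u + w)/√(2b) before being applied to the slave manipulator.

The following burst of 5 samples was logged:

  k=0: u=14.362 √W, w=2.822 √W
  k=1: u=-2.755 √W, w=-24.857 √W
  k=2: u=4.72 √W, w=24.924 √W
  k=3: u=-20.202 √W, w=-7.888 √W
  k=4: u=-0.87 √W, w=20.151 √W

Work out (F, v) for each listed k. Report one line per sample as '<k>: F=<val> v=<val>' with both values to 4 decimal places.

0: F=9.1959 v=10.7822
1: F=17.6124 v=-17.3253
2: F=-16.0999 v=18.6003
3: F=-9.8126 v=-17.6252
4: F=-16.7510 v=12.0980

k=0: u−w=11.5400, u+w=17.1840; √(b/2)=0.7969, √(2b)=1.5937; F=0.7969×11.54=9.1959, v=17.1840/1.5937=10.7822
k=1: u−w=22.1020, u+w=-27.6120; √(b/2)=0.7969, √(2b)=1.5937; F=0.7969×22.102=17.6124, v=-27.6120/1.5937=-17.3253
k=2: u−w=-20.2040, u+w=29.6440; √(b/2)=0.7969, √(2b)=1.5937; F=0.7969×(-20.204)=-16.0999, v=29.6440/1.5937=18.6003
k=3: u−w=-12.3140, u+w=-28.0900; √(b/2)=0.7969, √(2b)=1.5937; F=0.7969×(-12.314)=-9.8126, v=-28.0900/1.5937=-17.6252
k=4: u−w=-21.0210, u+w=19.2810; √(b/2)=0.7969, √(2b)=1.5937; F=0.7969×(-21.021)=-16.7510, v=19.2810/1.5937=12.0980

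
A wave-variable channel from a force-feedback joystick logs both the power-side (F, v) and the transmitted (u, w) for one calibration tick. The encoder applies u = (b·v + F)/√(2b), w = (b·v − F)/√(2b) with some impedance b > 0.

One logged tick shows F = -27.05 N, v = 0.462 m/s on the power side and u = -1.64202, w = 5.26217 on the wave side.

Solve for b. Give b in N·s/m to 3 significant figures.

u + w = 3.62015;  u + w = √(2b)·v, so √(2b) = 3.62015/0.462 = 7.83582.
b = (√(2b))²/2 = 61.40011/2 = 30.70006.
(Check via u − w = 2F/√(2b): u − w = -6.90419, 2F/√(2b) = -6.90419.)

b = 30.7 N·s/m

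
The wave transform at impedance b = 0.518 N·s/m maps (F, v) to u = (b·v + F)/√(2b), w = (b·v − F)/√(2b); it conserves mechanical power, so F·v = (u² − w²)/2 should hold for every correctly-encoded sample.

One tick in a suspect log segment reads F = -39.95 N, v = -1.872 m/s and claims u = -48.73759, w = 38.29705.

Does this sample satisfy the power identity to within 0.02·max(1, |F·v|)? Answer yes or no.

no

F·v = (-39.95)×(-1.872) = 74.7864 W.
(u² − w²)/2 = (2375.3527 − 1466.6640)/2 = 454.3443 W.
|Δ| = 379.5579;  2% of max(1, |F·v|) = 1.4957.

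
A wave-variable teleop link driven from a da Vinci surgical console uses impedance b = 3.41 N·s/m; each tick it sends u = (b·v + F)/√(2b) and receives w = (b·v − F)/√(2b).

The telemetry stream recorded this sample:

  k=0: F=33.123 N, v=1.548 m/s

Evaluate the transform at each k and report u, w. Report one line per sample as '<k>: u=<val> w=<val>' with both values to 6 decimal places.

0: u=14.704763 w=-10.662141

k=0: b·v=3.41×1.548=5.278680; √(2b)=2.611513; u=(5.278680+33.123)/2.611513=14.704763, w=(5.278680−33.123)/2.611513=-10.662141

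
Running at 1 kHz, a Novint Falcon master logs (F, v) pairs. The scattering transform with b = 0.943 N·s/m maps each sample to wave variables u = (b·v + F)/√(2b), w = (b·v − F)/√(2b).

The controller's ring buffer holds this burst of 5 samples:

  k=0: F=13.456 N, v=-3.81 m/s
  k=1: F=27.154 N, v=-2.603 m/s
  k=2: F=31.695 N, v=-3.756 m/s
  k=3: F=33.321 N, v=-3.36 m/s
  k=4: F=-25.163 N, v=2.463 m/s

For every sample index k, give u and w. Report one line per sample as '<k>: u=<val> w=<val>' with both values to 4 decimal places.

0: u=7.1820 w=-12.4143
1: u=17.9852 w=-21.5599
2: u=20.5001 w=-25.6582
3: u=21.9560 w=-26.5703
4: u=-16.6315 w=20.0140

k=0: b·v=0.943×(-3.81)=-3.5928; √(2b)=1.3733; u=(-3.5928+13.456)/1.3733=7.1820, w=(-3.5928−13.456)/1.3733=-12.4143
k=1: b·v=0.943×(-2.603)=-2.4546; √(2b)=1.3733; u=(-2.4546+27.154)/1.3733=17.9852, w=(-2.4546−27.154)/1.3733=-21.5599
k=2: b·v=0.943×(-3.756)=-3.5419; √(2b)=1.3733; u=(-3.5419+31.695)/1.3733=20.5001, w=(-3.5419−31.695)/1.3733=-25.6582
k=3: b·v=0.943×(-3.36)=-3.1685; √(2b)=1.3733; u=(-3.1685+33.321)/1.3733=21.9560, w=(-3.1685−33.321)/1.3733=-26.5703
k=4: b·v=0.943×2.463=2.3226; √(2b)=1.3733; u=(2.3226+(-25.163))/1.3733=-16.6315, w=(2.3226−(-25.163))/1.3733=20.0140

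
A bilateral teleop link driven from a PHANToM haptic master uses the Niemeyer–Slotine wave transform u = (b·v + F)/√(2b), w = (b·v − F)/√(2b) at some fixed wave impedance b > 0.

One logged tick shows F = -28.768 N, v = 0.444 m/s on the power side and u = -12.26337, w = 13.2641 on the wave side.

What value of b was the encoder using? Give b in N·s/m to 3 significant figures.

b = 2.54 N·s/m

u + w = 1.00073;  u + w = √(2b)·v, so √(2b) = 1.00073/0.444 = 2.25390.
b = (√(2b))²/2 = 5.08005/2 = 2.54002.
(Check via u − w = 2F/√(2b): u − w = -25.52747, 2F/√(2b) = -25.52735.)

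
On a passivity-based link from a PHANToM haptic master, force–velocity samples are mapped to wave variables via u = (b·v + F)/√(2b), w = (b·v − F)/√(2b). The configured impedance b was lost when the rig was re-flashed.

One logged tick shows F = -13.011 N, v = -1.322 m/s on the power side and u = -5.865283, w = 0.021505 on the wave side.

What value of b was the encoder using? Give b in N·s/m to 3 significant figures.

u + w = -5.843778;  u + w = √(2b)·v, so √(2b) = -5.843778/(-1.322) = 4.420407.
b = (√(2b))²/2 = 19.539998/2 = 9.769999.
(Check via u − w = 2F/√(2b): u − w = -5.886788, 2F/√(2b) = -5.886788.)

b = 9.77 N·s/m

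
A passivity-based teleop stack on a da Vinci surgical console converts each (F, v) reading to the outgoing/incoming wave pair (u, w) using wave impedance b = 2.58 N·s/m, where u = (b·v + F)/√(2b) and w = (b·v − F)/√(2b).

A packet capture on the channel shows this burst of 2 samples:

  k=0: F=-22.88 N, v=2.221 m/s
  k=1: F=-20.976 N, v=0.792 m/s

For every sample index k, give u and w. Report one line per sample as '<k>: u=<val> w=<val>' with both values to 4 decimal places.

k=0: b·v=2.58×2.221=5.7302; √(2b)=2.2716; u=(5.7302+(-22.88))/2.2716=-7.5498, w=(5.7302−(-22.88))/2.2716=12.5949
k=1: b·v=2.58×0.792=2.0434; √(2b)=2.2716; u=(2.0434+(-20.976))/2.2716=-8.3346, w=(2.0434−(-20.976))/2.2716=10.1337

0: u=-7.5498 w=12.5949
1: u=-8.3346 w=10.1337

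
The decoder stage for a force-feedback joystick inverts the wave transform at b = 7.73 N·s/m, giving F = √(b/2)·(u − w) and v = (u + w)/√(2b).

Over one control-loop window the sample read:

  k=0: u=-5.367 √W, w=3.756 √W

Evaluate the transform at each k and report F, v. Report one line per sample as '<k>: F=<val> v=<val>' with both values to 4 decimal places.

k=0: u−w=-9.1230, u+w=-1.6110; √(b/2)=1.9660, √(2b)=3.9319; F=1.9660×(-9.123)=-17.9355, v=-1.6110/3.9319=-0.4097

0: F=-17.9355 v=-0.4097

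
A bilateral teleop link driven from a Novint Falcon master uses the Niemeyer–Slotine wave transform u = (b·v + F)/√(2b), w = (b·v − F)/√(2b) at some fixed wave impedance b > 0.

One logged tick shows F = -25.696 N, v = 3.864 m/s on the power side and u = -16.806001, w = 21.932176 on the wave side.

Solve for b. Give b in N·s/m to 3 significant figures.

b = 0.88 N·s/m

u + w = 5.126175;  u + w = √(2b)·v, so √(2b) = 5.126175/3.864 = 1.326650.
b = (√(2b))²/2 = 1.760000/2 = 0.880000.
(Check via u − w = 2F/√(2b): u − w = -38.738177, 2F/√(2b) = -38.738180.)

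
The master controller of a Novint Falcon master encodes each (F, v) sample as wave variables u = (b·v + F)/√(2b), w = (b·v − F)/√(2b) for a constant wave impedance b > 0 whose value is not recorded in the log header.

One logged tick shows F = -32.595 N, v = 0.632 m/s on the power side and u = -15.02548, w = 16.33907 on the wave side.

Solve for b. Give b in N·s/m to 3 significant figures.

u + w = 1.31359;  u + w = √(2b)·v, so √(2b) = 1.31359/0.632 = 2.07847.
b = (√(2b))²/2 = 4.32002/2 = 2.16001.
(Check via u − w = 2F/√(2b): u − w = -31.36455, 2F/√(2b) = -31.36449.)

b = 2.16 N·s/m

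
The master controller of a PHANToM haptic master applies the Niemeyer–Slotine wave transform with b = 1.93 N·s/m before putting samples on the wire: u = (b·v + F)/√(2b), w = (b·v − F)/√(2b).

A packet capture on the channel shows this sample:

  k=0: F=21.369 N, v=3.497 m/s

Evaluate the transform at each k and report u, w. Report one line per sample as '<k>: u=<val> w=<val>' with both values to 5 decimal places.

k=0: b·v=1.93×3.497=6.74921; √(2b)=1.96469; u=(6.74921+21.369)/1.96469=14.31179, w=(6.74921−21.369)/1.96469=-7.44128

0: u=14.31179 w=-7.44128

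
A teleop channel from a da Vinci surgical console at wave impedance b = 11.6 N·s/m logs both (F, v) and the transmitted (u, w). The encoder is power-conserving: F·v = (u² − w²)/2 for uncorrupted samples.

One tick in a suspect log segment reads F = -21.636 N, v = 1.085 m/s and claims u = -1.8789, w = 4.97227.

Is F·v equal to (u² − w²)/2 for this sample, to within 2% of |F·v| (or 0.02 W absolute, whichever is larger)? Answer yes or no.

no

F·v = (-21.636)×1.085 = -23.47506 W.
(u² − w²)/2 = (3.53027 − 24.72347)/2 = -10.59660 W.
|Δ| = 12.87846;  2% of max(1, |F·v|) = 0.46950.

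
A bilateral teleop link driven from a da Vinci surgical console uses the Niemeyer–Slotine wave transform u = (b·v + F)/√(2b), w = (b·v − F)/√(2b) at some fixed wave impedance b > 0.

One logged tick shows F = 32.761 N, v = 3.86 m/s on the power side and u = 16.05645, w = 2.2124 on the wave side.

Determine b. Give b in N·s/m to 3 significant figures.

u + w = 18.26885;  u + w = √(2b)·v, so √(2b) = 18.26885/3.86 = 4.73286.
b = (√(2b))²/2 = 22.39999/2 = 11.19999.
(Check via u − w = 2F/√(2b): u − w = 13.84405, 2F/√(2b) = 13.84405.)

b = 11.2 N·s/m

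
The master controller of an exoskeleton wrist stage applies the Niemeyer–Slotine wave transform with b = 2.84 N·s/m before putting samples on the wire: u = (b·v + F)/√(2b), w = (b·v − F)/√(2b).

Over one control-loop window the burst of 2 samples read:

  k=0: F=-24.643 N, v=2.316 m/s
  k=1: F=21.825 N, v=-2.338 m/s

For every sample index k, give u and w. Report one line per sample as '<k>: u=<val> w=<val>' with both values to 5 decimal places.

0: u=-7.58014 w=13.09981
1: u=6.37152 w=-11.94362

k=0: b·v=2.84×2.316=6.57744; √(2b)=2.38328; u=(6.57744+(-24.643))/2.38328=-7.58014, w=(6.57744−(-24.643))/2.38328=13.09981
k=1: b·v=2.84×(-2.338)=-6.63992; √(2b)=2.38328; u=(-6.63992+21.825)/2.38328=6.37152, w=(-6.63992−21.825)/2.38328=-11.94362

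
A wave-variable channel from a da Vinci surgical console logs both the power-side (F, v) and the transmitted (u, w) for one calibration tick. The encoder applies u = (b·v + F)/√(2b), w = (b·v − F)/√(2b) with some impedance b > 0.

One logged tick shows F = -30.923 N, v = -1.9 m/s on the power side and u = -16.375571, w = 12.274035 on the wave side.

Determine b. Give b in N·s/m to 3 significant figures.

b = 2.33 N·s/m

u + w = -4.101536;  u + w = √(2b)·v, so √(2b) = -4.101536/(-1.9) = 2.158703.
b = (√(2b))²/2 = 4.659999/2 = 2.330000.
(Check via u − w = 2F/√(2b): u − w = -28.649606, 2F/√(2b) = -28.649608.)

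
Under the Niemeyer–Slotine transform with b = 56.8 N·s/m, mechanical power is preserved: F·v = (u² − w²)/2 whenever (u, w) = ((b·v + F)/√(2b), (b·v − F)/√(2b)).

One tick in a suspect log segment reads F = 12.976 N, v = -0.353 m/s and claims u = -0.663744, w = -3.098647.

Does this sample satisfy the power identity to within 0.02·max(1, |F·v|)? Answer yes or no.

yes

F·v = 12.976×(-0.353) = -4.580528 W.
(u² − w²)/2 = (0.440556 − 9.601613)/2 = -4.580529 W.
|Δ| = 0.000001;  2% of max(1, |F·v|) = 0.091611.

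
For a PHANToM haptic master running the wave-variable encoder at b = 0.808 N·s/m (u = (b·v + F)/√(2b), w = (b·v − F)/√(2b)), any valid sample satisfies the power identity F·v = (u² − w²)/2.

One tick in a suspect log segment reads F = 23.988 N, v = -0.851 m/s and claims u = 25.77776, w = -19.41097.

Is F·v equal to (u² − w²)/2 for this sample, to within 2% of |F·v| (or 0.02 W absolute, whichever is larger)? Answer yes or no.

F·v = 23.988×(-0.851) = -20.41379 W.
(u² − w²)/2 = (664.49291 − 376.78576)/2 = 143.85358 W.
|Δ| = 164.26737;  2% of max(1, |F·v|) = 0.40828.

no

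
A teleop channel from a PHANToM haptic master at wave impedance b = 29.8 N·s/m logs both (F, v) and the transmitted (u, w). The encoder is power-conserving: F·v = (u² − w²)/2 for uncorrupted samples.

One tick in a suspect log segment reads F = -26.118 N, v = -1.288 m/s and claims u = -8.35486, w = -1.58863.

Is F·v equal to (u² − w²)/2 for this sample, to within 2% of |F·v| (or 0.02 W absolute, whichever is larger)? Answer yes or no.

yes

F·v = (-26.118)×(-1.288) = 33.6400 W.
(u² − w²)/2 = (69.8037 − 2.5237)/2 = 33.6400 W.
|Δ| = 0.0000;  2% of max(1, |F·v|) = 0.6728.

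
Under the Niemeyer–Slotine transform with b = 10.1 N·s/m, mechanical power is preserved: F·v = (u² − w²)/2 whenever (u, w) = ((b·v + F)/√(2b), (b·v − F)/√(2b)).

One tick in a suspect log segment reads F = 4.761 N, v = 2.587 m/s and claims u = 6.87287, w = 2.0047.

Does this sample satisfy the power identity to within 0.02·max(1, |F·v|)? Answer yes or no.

F·v = 4.761×2.587 = 12.31671 W.
(u² − w²)/2 = (47.23634 − 4.01882)/2 = 21.60876 W.
|Δ| = 9.29205;  2% of max(1, |F·v|) = 0.24633.

no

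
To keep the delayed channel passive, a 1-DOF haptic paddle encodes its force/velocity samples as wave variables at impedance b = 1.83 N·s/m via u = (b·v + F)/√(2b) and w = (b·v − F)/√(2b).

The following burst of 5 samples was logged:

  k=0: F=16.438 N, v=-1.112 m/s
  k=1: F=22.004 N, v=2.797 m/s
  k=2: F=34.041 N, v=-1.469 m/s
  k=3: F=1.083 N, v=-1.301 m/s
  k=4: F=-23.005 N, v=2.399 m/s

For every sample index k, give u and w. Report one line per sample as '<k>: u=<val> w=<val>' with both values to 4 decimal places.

k=0: b·v=1.83×(-1.112)=-2.0350; √(2b)=1.9131; u=(-2.0350+16.438)/1.9131=7.5286, w=(-2.0350−16.438)/1.9131=-9.6560
k=1: b·v=1.83×2.797=5.1185; √(2b)=1.9131; u=(5.1185+22.004)/1.9131=14.1772, w=(5.1185−22.004)/1.9131=-8.8262
k=2: b·v=1.83×(-1.469)=-2.6883; √(2b)=1.9131; u=(-2.6883+34.041)/1.9131=16.3883, w=(-2.6883−34.041)/1.9131=-19.1987
k=3: b·v=1.83×(-1.301)=-2.3808; √(2b)=1.9131; u=(-2.3808+1.083)/1.9131=-0.6784, w=(-2.3808−1.083)/1.9131=-1.8106
k=4: b·v=1.83×2.399=4.3902; √(2b)=1.9131; u=(4.3902+(-23.005))/1.9131=-9.7301, w=(4.3902−(-23.005))/1.9131=14.3197

0: u=7.5286 w=-9.6560
1: u=14.1772 w=-8.8262
2: u=16.3883 w=-19.1987
3: u=-0.6784 w=-1.8106
4: u=-9.7301 w=14.3197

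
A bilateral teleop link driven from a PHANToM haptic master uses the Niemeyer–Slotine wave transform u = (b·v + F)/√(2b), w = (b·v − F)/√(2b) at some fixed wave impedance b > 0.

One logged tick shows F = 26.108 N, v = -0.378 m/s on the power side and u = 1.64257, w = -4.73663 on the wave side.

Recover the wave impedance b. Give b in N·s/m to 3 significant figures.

b = 33.5 N·s/m

u + w = -3.09406;  u + w = √(2b)·v, so √(2b) = -3.09406/(-0.378) = 8.18534.
b = (√(2b))²/2 = 66.99986/2 = 33.49993.
(Check via u − w = 2F/√(2b): u − w = 6.37920, 2F/√(2b) = 6.37921.)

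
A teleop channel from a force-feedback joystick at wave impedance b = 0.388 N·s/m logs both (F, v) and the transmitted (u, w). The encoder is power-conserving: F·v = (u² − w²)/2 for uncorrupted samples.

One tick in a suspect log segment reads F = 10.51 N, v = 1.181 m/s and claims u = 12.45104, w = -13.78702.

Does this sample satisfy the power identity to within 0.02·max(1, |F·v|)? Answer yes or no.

F·v = 10.51×1.181 = 12.4123 W.
(u² − w²)/2 = (155.0284 − 190.0819)/2 = -17.5268 W.
|Δ| = 29.9391;  2% of max(1, |F·v|) = 0.2482.

no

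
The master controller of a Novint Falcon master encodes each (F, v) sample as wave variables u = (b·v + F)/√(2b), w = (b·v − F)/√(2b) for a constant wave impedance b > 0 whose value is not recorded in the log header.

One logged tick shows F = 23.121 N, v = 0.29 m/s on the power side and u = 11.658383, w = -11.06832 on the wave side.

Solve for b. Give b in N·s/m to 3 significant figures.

b = 2.07 N·s/m

u + w = 0.590063;  u + w = √(2b)·v, so √(2b) = 0.590063/0.29 = 2.034700.
b = (√(2b))²/2 = 4.140004/2 = 2.070002.
(Check via u − w = 2F/√(2b): u − w = 22.726703, 2F/√(2b) = 22.726692.)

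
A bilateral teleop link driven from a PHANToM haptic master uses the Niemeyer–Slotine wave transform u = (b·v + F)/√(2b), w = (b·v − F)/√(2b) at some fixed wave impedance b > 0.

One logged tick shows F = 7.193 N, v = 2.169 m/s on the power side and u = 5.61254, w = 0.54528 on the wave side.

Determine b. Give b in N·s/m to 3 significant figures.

u + w = 6.15782;  u + w = √(2b)·v, so √(2b) = 6.15782/2.169 = 2.83901.
b = (√(2b))²/2 = 8.06000/2 = 4.03000.
(Check via u − w = 2F/√(2b): u − w = 5.06726, 2F/√(2b) = 5.06725.)

b = 4.03 N·s/m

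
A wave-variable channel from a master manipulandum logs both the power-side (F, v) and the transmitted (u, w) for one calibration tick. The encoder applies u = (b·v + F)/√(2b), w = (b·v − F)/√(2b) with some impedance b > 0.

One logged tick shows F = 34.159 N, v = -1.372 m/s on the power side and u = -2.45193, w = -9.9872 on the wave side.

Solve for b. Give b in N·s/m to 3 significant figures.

u + w = -12.43913;  u + w = √(2b)·v, so √(2b) = -12.43913/(-1.372) = 9.06642.
b = (√(2b))²/2 = 82.19999/2 = 41.10000.
(Check via u − w = 2F/√(2b): u − w = 7.53527, 2F/√(2b) = 7.53528.)

b = 41.1 N·s/m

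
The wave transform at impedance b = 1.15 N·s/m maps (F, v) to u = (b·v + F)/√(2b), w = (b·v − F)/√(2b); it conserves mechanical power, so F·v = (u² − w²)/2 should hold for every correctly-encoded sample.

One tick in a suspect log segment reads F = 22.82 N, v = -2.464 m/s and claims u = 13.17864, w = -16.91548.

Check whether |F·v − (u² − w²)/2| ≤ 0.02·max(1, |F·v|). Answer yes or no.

F·v = 22.82×(-2.464) = -56.2285 W.
(u² − w²)/2 = (173.6766 − 286.1335)/2 = -56.2285 W.
|Δ| = 0.0000;  2% of max(1, |F·v|) = 1.1246.

yes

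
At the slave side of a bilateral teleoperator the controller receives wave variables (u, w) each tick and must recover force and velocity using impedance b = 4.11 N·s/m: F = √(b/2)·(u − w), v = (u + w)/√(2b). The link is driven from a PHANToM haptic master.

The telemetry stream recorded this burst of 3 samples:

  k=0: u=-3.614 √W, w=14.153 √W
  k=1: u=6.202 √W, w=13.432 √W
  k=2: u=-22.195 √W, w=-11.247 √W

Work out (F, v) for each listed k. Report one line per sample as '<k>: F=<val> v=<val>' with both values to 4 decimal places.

k=0: u−w=-17.7670, u+w=10.5390; √(b/2)=1.4335, √(2b)=2.8671; F=1.4335×(-17.767)=-25.4695, v=10.5390/2.8671=3.6759
k=1: u−w=-7.2300, u+w=19.6340; √(b/2)=1.4335, √(2b)=2.8671; F=1.4335×(-7.23)=-10.3644, v=19.6340/2.8671=6.8481
k=2: u−w=-10.9480, u+w=-33.4420; √(b/2)=1.4335, √(2b)=2.8671; F=1.4335×(-10.948)=-15.6943, v=-33.4420/2.8671=-11.6642

0: F=-25.4695 v=3.6759
1: F=-10.3644 v=6.8481
2: F=-15.6943 v=-11.6642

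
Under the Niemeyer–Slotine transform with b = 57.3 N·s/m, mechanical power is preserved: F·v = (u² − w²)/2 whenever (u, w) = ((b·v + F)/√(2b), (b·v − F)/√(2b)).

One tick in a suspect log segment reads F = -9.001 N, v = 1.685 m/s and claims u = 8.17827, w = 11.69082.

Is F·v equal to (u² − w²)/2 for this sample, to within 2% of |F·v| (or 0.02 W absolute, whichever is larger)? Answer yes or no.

no

F·v = (-9.001)×1.685 = -15.1667 W.
(u² − w²)/2 = (66.8841 − 136.6753)/2 = -34.8956 W.
|Δ| = 19.7289;  2% of max(1, |F·v|) = 0.3033.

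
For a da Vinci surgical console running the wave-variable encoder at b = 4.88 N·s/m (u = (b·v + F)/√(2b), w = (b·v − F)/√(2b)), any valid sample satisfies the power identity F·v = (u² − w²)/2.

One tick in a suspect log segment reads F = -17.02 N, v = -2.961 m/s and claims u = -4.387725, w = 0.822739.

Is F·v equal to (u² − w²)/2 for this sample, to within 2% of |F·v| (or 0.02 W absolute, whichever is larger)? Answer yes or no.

no

F·v = (-17.02)×(-2.961) = 50.396220 W.
(u² − w²)/2 = (19.252131 − 0.676899)/2 = 9.287616 W.
|Δ| = 41.108604;  2% of max(1, |F·v|) = 1.007924.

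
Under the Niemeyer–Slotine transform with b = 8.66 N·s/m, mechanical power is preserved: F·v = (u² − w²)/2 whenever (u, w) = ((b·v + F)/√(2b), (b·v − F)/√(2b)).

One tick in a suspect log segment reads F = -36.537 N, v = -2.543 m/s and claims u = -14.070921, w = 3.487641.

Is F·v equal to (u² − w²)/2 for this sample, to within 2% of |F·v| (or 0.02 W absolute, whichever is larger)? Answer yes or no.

yes

F·v = (-36.537)×(-2.543) = 92.913591 W.
(u² − w²)/2 = (197.990818 − 12.163640)/2 = 92.913589 W.
|Δ| = 0.000002;  2% of max(1, |F·v|) = 1.858272.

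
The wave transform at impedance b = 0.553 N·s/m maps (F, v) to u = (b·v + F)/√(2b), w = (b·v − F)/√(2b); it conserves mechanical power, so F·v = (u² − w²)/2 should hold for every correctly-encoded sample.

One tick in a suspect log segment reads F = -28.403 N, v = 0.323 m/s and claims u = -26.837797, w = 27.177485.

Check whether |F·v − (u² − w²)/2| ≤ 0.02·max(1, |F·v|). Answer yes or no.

F·v = (-28.403)×0.323 = -9.174169 W.
(u² − w²)/2 = (720.267348 − 738.615691)/2 = -9.174172 W.
|Δ| = 0.000003;  2% of max(1, |F·v|) = 0.183483.

yes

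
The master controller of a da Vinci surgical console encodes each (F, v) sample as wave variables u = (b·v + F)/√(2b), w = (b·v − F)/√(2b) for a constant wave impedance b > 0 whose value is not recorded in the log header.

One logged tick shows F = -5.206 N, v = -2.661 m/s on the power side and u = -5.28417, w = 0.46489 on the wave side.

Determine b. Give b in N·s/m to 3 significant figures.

b = 1.64 N·s/m

u + w = -4.81928;  u + w = √(2b)·v, so √(2b) = -4.81928/(-2.661) = 1.81108.
b = (√(2b))²/2 = 3.28001/2 = 1.64000.
(Check via u − w = 2F/√(2b): u − w = -5.74906, 2F/√(2b) = -5.74906.)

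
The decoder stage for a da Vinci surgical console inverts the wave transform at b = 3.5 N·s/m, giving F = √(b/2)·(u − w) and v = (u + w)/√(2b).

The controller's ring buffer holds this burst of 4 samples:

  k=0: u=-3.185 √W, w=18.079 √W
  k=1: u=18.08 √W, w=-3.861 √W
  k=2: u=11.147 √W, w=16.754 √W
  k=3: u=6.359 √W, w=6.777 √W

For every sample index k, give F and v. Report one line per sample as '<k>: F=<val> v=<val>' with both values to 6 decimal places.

0: F=-28.129628 v=5.629403
1: F=29.025215 v=5.374277
2: F=-7.417364 v=10.545587
3: F=-0.552962 v=4.964941

k=0: u−w=-21.264000, u+w=14.894000; √(b/2)=1.322876, √(2b)=2.645751; F=1.322876×(-21.264)=-28.129628, v=14.894000/2.645751=5.629403
k=1: u−w=21.941000, u+w=14.219000; √(b/2)=1.322876, √(2b)=2.645751; F=1.322876×21.941=29.025215, v=14.219000/2.645751=5.374277
k=2: u−w=-5.607000, u+w=27.901000; √(b/2)=1.322876, √(2b)=2.645751; F=1.322876×(-5.607)=-7.417364, v=27.901000/2.645751=10.545587
k=3: u−w=-0.418000, u+w=13.136000; √(b/2)=1.322876, √(2b)=2.645751; F=1.322876×(-0.418)=-0.552962, v=13.136000/2.645751=4.964941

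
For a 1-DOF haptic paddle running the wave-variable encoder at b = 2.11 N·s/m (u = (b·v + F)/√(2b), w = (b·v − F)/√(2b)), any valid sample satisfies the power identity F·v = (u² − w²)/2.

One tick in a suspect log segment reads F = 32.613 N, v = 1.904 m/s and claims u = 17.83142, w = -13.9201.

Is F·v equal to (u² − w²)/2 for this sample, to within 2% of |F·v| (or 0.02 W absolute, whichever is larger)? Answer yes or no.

yes

F·v = 32.613×1.904 = 62.09515 W.
(u² − w²)/2 = (317.95954 − 193.76918)/2 = 62.09518 W.
|Δ| = 0.00003;  2% of max(1, |F·v|) = 1.24190.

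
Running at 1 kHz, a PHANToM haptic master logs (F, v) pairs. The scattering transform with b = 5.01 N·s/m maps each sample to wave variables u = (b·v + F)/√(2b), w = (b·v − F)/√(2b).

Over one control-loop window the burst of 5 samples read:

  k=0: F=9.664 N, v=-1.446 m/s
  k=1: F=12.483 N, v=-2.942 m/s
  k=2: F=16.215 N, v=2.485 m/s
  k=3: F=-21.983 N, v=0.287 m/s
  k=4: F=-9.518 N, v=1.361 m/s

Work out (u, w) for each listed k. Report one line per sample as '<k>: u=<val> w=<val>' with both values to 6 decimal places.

0: u=0.764362 w=-5.341586
1: u=-0.712830 w=-8.599889
2: u=9.055570 w=-1.189456
3: u=-6.490453 w=7.398934
4: u=-0.852770 w=5.160931

k=0: b·v=5.01×(-1.446)=-7.244460; √(2b)=3.165438; u=(-7.244460+9.664)/3.165438=0.764362, w=(-7.244460−9.664)/3.165438=-5.341586
k=1: b·v=5.01×(-2.942)=-14.739420; √(2b)=3.165438; u=(-14.739420+12.483)/3.165438=-0.712830, w=(-14.739420−12.483)/3.165438=-8.599889
k=2: b·v=5.01×2.485=12.449850; √(2b)=3.165438; u=(12.449850+16.215)/3.165438=9.055570, w=(12.449850−16.215)/3.165438=-1.189456
k=3: b·v=5.01×0.287=1.437870; √(2b)=3.165438; u=(1.437870+(-21.983))/3.165438=-6.490453, w=(1.437870−(-21.983))/3.165438=7.398934
k=4: b·v=5.01×1.361=6.818610; √(2b)=3.165438; u=(6.818610+(-9.518))/3.165438=-0.852770, w=(6.818610−(-9.518))/3.165438=5.160931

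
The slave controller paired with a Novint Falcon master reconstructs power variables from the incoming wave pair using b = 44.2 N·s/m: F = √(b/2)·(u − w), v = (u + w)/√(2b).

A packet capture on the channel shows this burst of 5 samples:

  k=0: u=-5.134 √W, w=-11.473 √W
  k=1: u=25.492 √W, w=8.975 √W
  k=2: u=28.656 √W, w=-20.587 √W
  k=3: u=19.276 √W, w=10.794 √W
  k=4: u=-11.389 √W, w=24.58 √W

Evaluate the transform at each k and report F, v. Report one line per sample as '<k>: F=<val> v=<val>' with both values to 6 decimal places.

0: F=29.800043 v=-1.766302
1: F=77.647469 v=3.665872
2: F=231.494480 v=0.858210
3: F=39.874422 v=3.198212
4: F=-169.092561 v=1.402980

k=0: u−w=6.339000, u+w=-16.607000; √(b/2)=4.701064, √(2b)=9.402127; F=4.701064×6.339=29.800043, v=-16.607000/9.402127=-1.766302
k=1: u−w=16.517000, u+w=34.467000; √(b/2)=4.701064, √(2b)=9.402127; F=4.701064×16.517=77.647469, v=34.467000/9.402127=3.665872
k=2: u−w=49.243000, u+w=8.069000; √(b/2)=4.701064, √(2b)=9.402127; F=4.701064×49.243=231.494480, v=8.069000/9.402127=0.858210
k=3: u−w=8.482000, u+w=30.070000; √(b/2)=4.701064, √(2b)=9.402127; F=4.701064×8.482=39.874422, v=30.070000/9.402127=3.198212
k=4: u−w=-35.969000, u+w=13.191000; √(b/2)=4.701064, √(2b)=9.402127; F=4.701064×(-35.969)=-169.092561, v=13.191000/9.402127=1.402980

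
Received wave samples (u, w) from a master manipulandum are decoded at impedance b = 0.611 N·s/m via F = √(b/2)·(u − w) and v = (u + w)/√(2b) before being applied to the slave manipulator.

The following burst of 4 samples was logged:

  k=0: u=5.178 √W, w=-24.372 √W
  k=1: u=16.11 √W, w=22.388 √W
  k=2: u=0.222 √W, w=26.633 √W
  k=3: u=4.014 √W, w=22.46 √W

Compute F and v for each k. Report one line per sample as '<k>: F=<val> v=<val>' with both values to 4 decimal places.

0: F=16.3329 v=-17.3632
1: F=-3.4700 v=34.8259
2: F=-14.5979 v=24.2935
3: F=-10.1955 v=23.9488

k=0: u−w=29.5500, u+w=-19.1940; √(b/2)=0.5527, √(2b)=1.1054; F=0.5527×29.55=16.3329, v=-19.1940/1.1054=-17.3632
k=1: u−w=-6.2780, u+w=38.4980; √(b/2)=0.5527, √(2b)=1.1054; F=0.5527×(-6.278)=-3.4700, v=38.4980/1.1054=34.8259
k=2: u−w=-26.4110, u+w=26.8550; √(b/2)=0.5527, √(2b)=1.1054; F=0.5527×(-26.411)=-14.5979, v=26.8550/1.1054=24.2935
k=3: u−w=-18.4460, u+w=26.4740; √(b/2)=0.5527, √(2b)=1.1054; F=0.5527×(-18.446)=-10.1955, v=26.4740/1.1054=23.9488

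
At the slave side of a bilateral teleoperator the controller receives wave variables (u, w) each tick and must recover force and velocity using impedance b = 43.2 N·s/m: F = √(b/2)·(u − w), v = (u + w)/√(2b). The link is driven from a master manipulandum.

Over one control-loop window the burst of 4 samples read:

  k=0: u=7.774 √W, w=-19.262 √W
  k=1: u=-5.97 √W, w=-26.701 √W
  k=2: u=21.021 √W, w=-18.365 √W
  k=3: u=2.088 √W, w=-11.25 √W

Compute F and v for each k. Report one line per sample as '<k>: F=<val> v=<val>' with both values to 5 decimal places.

0: F=125.65197 v=-1.23591
1: F=96.34898 v=-3.51484
2: F=183.04959 v=0.28574
3: F=61.98942 v=-0.98567

k=0: u−w=27.03600, u+w=-11.48800; √(b/2)=4.64758, √(2b)=9.29516; F=4.64758×27.036=125.65197, v=-11.48800/9.29516=-1.23591
k=1: u−w=20.73100, u+w=-32.67100; √(b/2)=4.64758, √(2b)=9.29516; F=4.64758×20.731=96.34898, v=-32.67100/9.29516=-3.51484
k=2: u−w=39.38600, u+w=2.65600; √(b/2)=4.64758, √(2b)=9.29516; F=4.64758×39.386=183.04959, v=2.65600/9.29516=0.28574
k=3: u−w=13.33800, u+w=-9.16200; √(b/2)=4.64758, √(2b)=9.29516; F=4.64758×13.338=61.98942, v=-9.16200/9.29516=-0.98567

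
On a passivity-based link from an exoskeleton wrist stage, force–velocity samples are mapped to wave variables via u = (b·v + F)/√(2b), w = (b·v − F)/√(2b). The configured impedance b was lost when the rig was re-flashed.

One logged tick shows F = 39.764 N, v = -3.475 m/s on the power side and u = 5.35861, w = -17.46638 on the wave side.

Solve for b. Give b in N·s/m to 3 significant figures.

u + w = -12.10777;  u + w = √(2b)·v, so √(2b) = -12.10777/(-3.475) = 3.48425.
b = (√(2b))²/2 = 12.14000/2 = 6.07000.
(Check via u − w = 2F/√(2b): u − w = 22.82499, 2F/√(2b) = 22.82500.)

b = 6.07 N·s/m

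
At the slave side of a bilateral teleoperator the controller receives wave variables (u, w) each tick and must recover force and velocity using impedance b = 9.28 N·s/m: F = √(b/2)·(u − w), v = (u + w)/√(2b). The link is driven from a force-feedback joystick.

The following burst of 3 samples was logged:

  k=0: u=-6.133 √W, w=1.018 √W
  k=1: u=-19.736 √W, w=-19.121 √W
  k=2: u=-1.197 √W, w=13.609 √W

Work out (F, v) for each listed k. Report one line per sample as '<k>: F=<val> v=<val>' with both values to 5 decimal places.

0: F=-15.40373 v=-1.18729
1: F=-1.32475 v=-9.01945
2: F=-31.89310 v=2.88106

k=0: u−w=-7.15100, u+w=-5.11500; √(b/2)=2.15407, √(2b)=4.30813; F=2.15407×(-7.151)=-15.40373, v=-5.11500/4.30813=-1.18729
k=1: u−w=-0.61500, u+w=-38.85700; √(b/2)=2.15407, √(2b)=4.30813; F=2.15407×(-0.615)=-1.32475, v=-38.85700/4.30813=-9.01945
k=2: u−w=-14.80600, u+w=12.41200; √(b/2)=2.15407, √(2b)=4.30813; F=2.15407×(-14.806)=-31.89310, v=12.41200/4.30813=2.88106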